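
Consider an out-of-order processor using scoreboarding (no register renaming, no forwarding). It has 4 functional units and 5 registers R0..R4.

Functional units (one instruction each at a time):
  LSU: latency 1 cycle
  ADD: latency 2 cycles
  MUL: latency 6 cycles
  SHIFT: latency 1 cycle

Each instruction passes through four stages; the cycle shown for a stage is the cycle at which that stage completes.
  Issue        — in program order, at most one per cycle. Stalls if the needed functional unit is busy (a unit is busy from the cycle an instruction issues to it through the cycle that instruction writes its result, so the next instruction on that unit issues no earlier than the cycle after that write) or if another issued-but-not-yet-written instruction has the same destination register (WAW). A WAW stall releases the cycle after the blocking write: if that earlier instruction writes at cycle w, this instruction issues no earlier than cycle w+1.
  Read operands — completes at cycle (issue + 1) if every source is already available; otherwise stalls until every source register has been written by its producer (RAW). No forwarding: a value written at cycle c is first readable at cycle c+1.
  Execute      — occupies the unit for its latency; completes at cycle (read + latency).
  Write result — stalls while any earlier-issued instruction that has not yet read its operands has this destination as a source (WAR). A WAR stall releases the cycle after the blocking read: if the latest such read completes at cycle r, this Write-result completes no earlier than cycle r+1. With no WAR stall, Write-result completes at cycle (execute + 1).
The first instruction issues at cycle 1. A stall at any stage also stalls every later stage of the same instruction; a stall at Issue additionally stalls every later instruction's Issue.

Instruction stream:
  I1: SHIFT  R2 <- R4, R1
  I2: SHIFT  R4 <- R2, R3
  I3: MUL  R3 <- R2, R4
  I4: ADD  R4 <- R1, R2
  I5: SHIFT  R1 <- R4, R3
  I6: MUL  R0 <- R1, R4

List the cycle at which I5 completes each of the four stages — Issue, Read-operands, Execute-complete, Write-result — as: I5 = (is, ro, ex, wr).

I5 = (10, 17, 18, 19)

I1: IS=1 RO=2 EX=3 WR=4
I2: IS=5 RO=6 EX=7 WR=8  [struct: SHIFT busy until I1 writes@4]
I3: IS=6 RO=9 EX=15 WR=16  [RAW R4: wait I2 write@8]
I4: IS=9 RO=10 EX=12 WR=13  [WAW R4: wait I2 write@8]
I5: IS=10 RO=17 EX=18 WR=19  [RAW R3: wait I3 write@16]
I6: IS=17 RO=20 EX=26 WR=27  [struct: MUL busy until I3 writes@16; RAW R1: wait I5 write@19]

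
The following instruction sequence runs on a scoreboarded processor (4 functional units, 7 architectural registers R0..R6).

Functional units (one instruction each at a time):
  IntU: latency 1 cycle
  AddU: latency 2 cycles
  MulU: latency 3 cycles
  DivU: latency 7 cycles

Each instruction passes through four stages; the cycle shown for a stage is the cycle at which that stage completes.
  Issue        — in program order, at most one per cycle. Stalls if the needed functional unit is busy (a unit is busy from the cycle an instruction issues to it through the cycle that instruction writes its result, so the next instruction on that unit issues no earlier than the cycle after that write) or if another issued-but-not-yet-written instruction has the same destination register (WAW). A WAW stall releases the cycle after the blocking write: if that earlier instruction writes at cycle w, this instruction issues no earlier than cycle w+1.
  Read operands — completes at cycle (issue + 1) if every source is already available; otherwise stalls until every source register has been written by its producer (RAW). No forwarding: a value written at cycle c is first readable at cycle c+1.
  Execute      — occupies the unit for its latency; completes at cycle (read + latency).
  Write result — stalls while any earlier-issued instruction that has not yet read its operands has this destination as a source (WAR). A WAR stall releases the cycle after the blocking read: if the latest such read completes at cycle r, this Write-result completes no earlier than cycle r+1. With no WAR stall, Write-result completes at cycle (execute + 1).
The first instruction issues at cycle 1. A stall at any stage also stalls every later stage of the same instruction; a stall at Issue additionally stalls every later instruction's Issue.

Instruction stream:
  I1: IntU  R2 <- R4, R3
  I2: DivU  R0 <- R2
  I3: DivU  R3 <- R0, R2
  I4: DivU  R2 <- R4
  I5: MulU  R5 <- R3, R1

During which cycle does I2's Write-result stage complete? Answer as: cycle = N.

c1: issue I1 (IntU)
c2: I1 read-ops; issue I2 (DivU)
c3: I1 finished on IntU
c4: I1→R2
c5: I2 read-ops
c12: I2 finished on DivU
c13: I2→R0
c14: issue I3 (DivU)
c15: I3 read-ops
c22: I3 finished on DivU
c23: I3→R3
c24: issue I4 (DivU)
c25: I4 read-ops; issue I5 (MulU)
c26: I5 read-ops
c29: I5 finished on MulU
c30: I5→R5
c32: I4 finished on DivU
c33: I4→R2

cycle = 13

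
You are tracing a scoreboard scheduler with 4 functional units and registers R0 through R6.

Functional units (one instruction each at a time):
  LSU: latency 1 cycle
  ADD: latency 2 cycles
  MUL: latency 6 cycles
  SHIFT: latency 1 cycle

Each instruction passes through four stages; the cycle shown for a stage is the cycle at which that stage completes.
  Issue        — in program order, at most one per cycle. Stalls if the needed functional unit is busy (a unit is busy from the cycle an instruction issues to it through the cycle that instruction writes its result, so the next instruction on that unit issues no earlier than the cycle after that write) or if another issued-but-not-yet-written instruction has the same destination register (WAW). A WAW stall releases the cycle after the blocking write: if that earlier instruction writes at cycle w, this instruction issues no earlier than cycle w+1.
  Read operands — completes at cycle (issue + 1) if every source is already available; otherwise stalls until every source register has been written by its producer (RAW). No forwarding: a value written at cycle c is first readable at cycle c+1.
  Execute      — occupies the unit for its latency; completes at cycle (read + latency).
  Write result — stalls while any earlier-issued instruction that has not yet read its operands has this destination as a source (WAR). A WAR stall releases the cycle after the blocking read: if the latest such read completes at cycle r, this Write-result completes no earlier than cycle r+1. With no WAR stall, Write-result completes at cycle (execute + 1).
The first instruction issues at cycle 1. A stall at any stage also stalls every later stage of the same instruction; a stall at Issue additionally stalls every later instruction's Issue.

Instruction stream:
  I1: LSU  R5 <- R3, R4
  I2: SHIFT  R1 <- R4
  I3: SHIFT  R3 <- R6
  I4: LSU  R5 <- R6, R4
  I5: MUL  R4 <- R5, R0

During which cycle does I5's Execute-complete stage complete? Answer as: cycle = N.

cycle = 17

  I1 | 1 | 2 | 3 | 4
  I2 | 2 | 3 | 4 | 5
  I3 | 6 | 7 | 8 | 9   struct: SHIFT busy until I2 writes@5
  I4 | 7 | 8 | 9 | 10
  I5 | 8 | 11 | 17 | 18   RAW R5: wait I4 write@10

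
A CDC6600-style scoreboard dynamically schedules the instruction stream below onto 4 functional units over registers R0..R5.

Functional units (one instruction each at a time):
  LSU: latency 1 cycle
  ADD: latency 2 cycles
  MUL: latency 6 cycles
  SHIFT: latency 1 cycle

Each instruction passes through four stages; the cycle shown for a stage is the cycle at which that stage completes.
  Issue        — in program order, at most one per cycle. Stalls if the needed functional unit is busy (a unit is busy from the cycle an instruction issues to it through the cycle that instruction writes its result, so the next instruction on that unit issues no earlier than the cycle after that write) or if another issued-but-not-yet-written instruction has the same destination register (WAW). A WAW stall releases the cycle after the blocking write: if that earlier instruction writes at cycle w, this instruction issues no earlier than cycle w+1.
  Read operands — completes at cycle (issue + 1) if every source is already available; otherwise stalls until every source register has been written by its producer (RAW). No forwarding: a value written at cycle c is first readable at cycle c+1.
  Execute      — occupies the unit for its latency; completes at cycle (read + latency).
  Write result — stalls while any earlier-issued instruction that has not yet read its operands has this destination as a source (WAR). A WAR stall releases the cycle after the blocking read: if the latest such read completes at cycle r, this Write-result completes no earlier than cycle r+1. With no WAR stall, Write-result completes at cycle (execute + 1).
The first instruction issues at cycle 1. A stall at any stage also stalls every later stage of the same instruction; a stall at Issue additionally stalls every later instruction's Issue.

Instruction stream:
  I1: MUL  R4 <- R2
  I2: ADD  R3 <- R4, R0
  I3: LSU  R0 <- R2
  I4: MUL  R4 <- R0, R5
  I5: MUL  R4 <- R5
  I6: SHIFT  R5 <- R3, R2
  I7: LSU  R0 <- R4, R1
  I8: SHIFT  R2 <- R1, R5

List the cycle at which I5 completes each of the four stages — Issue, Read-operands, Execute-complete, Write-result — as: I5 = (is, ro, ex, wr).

I5 = (20, 21, 27, 28)

t=1  issue I1 (MUL)
t=2  I1 read-ops | issue I2 (ADD)
t=3  issue I3 (LSU)
t=4  I3 read-ops
t=5  I3 finished on LSU
t=8  I1 finished on MUL
t=9  I1→R4
t=10  I2 read-ops | issue I4 (MUL)
t=11  I3→R0
t=12  I2 finished on ADD | I4 read-ops
t=13  I2→R3
t=18  I4 finished on MUL
t=19  I4→R4
t=20  issue I5 (MUL)
t=21  I5 read-ops | issue I6 (SHIFT)
t=22  I6 read-ops | issue I7 (LSU)
t=23  I6 finished on SHIFT
t=24  I6→R5
t=25  issue I8 (SHIFT)
t=26  I8 read-ops
t=27  I5 finished on MUL | I8 finished on SHIFT
t=28  I5→R4 | I8→R2
t=29  I7 read-ops
t=30  I7 finished on LSU
t=31  I7→R0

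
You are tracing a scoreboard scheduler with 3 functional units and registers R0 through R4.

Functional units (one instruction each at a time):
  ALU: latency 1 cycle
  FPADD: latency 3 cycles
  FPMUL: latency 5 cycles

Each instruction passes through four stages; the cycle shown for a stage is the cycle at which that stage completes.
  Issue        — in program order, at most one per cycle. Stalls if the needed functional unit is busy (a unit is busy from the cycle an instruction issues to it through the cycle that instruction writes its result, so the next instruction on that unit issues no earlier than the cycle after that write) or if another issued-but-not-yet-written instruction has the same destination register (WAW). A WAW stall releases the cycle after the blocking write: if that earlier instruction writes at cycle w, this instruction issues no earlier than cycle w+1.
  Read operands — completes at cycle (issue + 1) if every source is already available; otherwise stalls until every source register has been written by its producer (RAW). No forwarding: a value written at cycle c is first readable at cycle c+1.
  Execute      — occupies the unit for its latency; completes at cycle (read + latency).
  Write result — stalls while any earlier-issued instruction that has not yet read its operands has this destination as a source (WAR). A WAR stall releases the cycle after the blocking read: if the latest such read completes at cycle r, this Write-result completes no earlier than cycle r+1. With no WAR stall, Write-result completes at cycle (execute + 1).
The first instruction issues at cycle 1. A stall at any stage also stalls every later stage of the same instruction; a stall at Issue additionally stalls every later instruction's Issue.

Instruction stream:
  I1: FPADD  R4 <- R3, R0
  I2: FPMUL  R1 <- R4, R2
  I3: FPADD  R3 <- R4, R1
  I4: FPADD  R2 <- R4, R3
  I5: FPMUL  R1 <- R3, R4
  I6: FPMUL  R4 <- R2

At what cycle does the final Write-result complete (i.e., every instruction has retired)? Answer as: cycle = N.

t=1  I1 dispatched to FPADD
t=2  I1 operands ready, I2 dispatched to FPMUL
t=5  I1 complete
t=6  R4←I1
t=7  I2 operands ready, I3 dispatched to FPADD
t=12  I2 complete
t=13  R1←I2
t=14  I3 operands ready
t=17  I3 complete
t=18  R3←I3
t=19  I4 dispatched to FPADD
t=20  I4 operands ready, I5 dispatched to FPMUL
t=21  I5 operands ready
t=23  I4 complete
t=24  R2←I4
t=26  I5 complete
t=27  R1←I5
t=28  I6 dispatched to FPMUL
t=29  I6 operands ready
t=34  I6 complete
t=35  R4←I6

cycle = 35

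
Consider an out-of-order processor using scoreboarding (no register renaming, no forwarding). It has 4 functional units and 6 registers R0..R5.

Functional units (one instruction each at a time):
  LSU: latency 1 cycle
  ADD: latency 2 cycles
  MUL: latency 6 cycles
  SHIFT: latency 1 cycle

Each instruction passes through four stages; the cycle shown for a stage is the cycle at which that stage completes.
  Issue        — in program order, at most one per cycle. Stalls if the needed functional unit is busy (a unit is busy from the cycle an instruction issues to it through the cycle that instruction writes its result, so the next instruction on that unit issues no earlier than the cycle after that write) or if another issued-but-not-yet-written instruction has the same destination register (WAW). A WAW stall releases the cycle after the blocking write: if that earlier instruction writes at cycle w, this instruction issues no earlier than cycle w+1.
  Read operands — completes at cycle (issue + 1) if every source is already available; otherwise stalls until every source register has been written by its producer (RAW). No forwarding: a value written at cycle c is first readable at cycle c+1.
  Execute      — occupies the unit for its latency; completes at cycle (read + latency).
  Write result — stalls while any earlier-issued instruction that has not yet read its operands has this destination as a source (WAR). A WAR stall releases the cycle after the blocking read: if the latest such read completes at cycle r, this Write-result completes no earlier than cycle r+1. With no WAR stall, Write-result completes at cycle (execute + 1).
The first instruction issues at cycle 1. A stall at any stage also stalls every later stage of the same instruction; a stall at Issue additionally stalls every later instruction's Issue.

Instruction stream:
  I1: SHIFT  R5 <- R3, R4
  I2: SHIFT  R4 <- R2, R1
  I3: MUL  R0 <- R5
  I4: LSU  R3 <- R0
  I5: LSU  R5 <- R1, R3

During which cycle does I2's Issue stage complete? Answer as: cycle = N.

cycle = 5

t=1  I1→SHIFT
t=2  I1 RO
t=3  I1 EX
t=4  I1 WR R5
t=5  I2→SHIFT
t=6  I2 RO · I3→MUL
t=7  I2 EX · I3 RO · I4→LSU
t=8  I2 WR R4
t=13  I3 EX
t=14  I3 WR R0
t=15  I4 RO
t=16  I4 EX
t=17  I4 WR R3
t=18  I5→LSU
t=19  I5 RO
t=20  I5 EX
t=21  I5 WR R5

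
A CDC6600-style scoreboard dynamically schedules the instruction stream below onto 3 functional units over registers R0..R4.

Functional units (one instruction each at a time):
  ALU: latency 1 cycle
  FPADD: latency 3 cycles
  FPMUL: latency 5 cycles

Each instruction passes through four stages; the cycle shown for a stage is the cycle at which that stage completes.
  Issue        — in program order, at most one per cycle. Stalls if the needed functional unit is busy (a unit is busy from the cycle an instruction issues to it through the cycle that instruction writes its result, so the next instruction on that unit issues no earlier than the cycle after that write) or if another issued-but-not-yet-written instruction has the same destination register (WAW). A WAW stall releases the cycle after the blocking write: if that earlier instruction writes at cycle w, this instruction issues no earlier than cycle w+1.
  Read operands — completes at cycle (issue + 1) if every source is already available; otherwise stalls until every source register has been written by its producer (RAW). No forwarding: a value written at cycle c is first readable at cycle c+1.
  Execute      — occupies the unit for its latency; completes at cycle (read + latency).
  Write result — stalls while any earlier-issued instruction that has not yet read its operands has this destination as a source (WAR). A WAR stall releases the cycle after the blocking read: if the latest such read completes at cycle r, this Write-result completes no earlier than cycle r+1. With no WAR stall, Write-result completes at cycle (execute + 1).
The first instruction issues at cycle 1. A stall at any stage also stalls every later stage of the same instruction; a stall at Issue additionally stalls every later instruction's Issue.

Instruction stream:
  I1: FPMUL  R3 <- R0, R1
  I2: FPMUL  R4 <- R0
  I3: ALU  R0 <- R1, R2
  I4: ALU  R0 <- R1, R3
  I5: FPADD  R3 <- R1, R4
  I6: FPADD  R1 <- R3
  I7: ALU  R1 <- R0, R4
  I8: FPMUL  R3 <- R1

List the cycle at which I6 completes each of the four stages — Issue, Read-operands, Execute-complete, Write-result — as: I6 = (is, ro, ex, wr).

I6 = (22, 23, 26, 27)

I1 -> (1, 2, 7, 8)
I2 -> (9, 10, 15, 16)  // struct: FPMUL busy until I1 writes@8
I3 -> (10, 11, 12, 13)
I4 -> (14, 15, 16, 17)  // struct: ALU busy until I3 writes@13
I5 -> (15, 17, 20, 21)  // RAW R4: wait I2 write@16
I6 -> (22, 23, 26, 27)  // struct: FPADD busy until I5 writes@21
I7 -> (28, 29, 30, 31)  // WAW R1: wait I6 write@27
I8 -> (29, 32, 37, 38)  // RAW R1: wait I7 write@31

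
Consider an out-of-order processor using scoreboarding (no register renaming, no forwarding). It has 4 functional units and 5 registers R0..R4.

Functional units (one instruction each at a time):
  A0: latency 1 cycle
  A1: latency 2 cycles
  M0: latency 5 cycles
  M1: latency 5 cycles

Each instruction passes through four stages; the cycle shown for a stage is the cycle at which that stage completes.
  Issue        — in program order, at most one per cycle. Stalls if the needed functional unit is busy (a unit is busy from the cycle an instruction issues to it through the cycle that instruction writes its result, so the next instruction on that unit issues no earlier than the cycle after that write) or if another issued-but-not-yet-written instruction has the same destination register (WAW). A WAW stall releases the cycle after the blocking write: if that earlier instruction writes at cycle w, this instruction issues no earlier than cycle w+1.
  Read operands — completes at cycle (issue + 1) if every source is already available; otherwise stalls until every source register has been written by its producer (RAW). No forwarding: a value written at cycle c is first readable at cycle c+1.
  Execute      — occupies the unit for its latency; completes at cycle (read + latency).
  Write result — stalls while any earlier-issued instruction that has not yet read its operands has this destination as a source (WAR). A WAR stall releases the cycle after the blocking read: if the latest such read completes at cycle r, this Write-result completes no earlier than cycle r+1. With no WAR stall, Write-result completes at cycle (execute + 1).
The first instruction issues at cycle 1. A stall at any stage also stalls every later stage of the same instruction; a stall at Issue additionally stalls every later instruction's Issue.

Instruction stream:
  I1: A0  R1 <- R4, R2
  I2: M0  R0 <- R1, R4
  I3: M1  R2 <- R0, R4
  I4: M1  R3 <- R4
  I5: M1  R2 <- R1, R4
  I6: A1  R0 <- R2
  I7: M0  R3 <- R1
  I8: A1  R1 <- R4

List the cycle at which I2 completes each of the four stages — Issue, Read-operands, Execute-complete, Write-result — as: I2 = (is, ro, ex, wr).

I2 = (2, 5, 10, 11)

1) issue 1, read 2, done 3, write 4
2) issue 2, read 5, done 10, write 11  <RAW R1: wait I1 write@4>
3) issue 3, read 12, done 17, write 18  <RAW R0: wait I2 write@11>
4) issue 19, read 20, done 25, write 26  <struct: M1 busy until I3 writes@18>
5) issue 27, read 28, done 33, write 34  <struct: M1 busy until I4 writes@26>
6) issue 28, read 35, done 37, write 38  <RAW R2: wait I5 write@34>
7) issue 29, read 30, done 35, write 36
8) issue 39, read 40, done 42, write 43  <struct: A1 busy until I6 writes@38>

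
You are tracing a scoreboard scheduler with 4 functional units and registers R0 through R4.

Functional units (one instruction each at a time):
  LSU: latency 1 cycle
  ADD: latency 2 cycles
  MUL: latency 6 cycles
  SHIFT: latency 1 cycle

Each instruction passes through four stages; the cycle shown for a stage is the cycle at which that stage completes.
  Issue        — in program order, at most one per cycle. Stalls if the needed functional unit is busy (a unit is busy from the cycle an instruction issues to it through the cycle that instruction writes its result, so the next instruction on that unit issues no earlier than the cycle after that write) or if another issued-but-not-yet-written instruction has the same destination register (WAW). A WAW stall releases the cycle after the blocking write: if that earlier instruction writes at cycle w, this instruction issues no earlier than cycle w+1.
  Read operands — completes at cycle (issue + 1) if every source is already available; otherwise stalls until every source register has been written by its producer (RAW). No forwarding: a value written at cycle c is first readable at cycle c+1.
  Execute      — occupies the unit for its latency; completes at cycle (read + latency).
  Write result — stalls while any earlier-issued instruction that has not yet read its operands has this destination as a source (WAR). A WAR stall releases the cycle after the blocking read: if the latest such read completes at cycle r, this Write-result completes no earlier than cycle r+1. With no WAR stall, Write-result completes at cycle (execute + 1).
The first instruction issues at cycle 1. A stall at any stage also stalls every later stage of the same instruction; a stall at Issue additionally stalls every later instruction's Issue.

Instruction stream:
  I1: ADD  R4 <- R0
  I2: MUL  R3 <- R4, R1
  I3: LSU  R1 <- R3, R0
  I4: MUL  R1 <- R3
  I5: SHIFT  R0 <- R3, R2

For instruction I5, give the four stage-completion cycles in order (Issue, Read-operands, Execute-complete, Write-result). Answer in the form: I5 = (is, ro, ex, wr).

I5 = (18, 19, 20, 21)

[1] I1 issues→ADD
[2] I1 reads | I2 issues→MUL
[3] I3 issues→LSU
[4] I1 exec-done
[5] I1 writes R4
[6] I2 reads
[12] I2 exec-done
[13] I2 writes R3
[14] I3 reads
[15] I3 exec-done
[16] I3 writes R1
[17] I4 issues→MUL
[18] I4 reads | I5 issues→SHIFT
[19] I5 reads
[20] I5 exec-done
[21] I5 writes R0
[24] I4 exec-done
[25] I4 writes R1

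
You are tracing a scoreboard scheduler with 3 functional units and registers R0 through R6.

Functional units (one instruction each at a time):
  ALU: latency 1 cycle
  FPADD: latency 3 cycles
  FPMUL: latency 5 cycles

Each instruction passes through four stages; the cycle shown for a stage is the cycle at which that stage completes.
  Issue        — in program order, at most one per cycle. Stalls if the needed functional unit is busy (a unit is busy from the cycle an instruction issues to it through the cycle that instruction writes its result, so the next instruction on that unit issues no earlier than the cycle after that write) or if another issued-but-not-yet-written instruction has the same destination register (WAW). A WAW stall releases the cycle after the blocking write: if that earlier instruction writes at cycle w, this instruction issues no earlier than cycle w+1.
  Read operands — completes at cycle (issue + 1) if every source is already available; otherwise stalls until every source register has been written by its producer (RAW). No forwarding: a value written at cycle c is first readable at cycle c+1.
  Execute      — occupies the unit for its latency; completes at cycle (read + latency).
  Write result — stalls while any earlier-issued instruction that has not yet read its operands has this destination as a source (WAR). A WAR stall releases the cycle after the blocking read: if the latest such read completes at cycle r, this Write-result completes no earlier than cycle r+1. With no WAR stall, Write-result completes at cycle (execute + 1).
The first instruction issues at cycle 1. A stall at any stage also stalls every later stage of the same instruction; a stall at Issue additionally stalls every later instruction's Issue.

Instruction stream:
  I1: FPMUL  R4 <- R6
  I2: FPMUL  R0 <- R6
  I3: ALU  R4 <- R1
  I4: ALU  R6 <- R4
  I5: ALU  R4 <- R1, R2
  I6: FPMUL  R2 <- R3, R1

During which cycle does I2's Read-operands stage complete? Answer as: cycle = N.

cycle = 10

t=1  I1 issues→FPMUL
t=2  I1 reads
t=7  I1 exec-done
t=8  I1 writes R4
t=9  I2 issues→FPMUL
t=10  I2 reads; I3 issues→ALU
t=11  I3 reads
t=12  I3 exec-done
t=13  I3 writes R4
t=14  I4 issues→ALU
t=15  I2 exec-done; I4 reads
t=16  I2 writes R0; I4 exec-done
t=17  I4 writes R6
t=18  I5 issues→ALU
t=19  I5 reads; I6 issues→FPMUL
t=20  I5 exec-done; I6 reads
t=21  I5 writes R4
t=25  I6 exec-done
t=26  I6 writes R2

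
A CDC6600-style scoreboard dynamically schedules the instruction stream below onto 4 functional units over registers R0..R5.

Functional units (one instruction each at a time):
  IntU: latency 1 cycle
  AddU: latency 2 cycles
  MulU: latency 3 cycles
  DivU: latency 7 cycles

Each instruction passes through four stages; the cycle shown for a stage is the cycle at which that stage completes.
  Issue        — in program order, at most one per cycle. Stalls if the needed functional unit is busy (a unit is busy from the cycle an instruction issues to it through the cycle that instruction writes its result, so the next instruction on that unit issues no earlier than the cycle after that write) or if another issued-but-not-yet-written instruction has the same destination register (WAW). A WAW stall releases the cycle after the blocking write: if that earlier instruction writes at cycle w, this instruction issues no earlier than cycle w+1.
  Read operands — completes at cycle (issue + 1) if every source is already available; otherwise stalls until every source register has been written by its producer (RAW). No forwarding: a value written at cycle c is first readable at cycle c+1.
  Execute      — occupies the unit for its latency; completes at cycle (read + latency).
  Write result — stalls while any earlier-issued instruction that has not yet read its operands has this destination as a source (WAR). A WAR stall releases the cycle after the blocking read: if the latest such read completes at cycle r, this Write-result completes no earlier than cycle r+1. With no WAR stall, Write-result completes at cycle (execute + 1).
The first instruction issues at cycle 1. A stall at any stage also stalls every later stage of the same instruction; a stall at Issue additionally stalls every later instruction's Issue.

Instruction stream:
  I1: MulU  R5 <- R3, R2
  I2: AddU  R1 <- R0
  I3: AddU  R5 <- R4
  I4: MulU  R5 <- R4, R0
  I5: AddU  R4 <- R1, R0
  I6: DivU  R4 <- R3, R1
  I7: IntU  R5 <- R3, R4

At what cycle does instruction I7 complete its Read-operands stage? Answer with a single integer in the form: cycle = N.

[1] issue I1 (MulU)
[2] I1 read-ops, issue I2 (AddU)
[3] I2 read-ops
[5] I1 finished on MulU, I2 finished on AddU
[6] I1→R5, I2→R1
[7] issue I3 (AddU)
[8] I3 read-ops
[10] I3 finished on AddU
[11] I3→R5
[12] issue I4 (MulU)
[13] I4 read-ops, issue I5 (AddU)
[14] I5 read-ops
[16] I4 finished on MulU, I5 finished on AddU
[17] I4→R5, I5→R4
[18] issue I6 (DivU)
[19] I6 read-ops, issue I7 (IntU)
[26] I6 finished on DivU
[27] I6→R4
[28] I7 read-ops
[29] I7 finished on IntU
[30] I7→R5

cycle = 28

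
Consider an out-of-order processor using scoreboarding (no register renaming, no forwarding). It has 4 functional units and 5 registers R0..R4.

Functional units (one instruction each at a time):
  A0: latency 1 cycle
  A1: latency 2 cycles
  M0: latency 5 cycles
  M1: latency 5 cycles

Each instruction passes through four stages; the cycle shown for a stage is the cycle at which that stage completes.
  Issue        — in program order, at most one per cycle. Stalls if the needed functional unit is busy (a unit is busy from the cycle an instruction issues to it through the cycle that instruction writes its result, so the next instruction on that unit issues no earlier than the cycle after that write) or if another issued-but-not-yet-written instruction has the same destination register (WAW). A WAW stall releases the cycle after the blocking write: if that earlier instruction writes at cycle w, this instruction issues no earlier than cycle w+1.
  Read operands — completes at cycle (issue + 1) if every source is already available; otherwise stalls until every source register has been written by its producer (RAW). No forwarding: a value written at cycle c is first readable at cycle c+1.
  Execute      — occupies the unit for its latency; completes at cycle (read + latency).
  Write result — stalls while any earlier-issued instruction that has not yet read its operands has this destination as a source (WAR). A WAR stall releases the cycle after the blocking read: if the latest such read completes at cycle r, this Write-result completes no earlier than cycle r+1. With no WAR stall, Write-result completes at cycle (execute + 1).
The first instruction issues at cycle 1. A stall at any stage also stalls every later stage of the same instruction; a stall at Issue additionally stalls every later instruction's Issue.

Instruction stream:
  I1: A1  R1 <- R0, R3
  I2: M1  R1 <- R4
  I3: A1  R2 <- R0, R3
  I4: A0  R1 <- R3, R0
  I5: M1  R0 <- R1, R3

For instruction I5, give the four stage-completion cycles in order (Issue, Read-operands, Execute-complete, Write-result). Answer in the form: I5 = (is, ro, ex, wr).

I5 = (15, 18, 23, 24)

1) issue 1, read 2, done 4, write 5
2) issue 6, read 7, done 12, write 13  <WAW R1: wait I1 write@5>
3) issue 7, read 8, done 10, write 11
4) issue 14, read 15, done 16, write 17  <WAW R1: wait I2 write@13>
5) issue 15, read 18, done 23, write 24  <RAW R1: wait I4 write@17>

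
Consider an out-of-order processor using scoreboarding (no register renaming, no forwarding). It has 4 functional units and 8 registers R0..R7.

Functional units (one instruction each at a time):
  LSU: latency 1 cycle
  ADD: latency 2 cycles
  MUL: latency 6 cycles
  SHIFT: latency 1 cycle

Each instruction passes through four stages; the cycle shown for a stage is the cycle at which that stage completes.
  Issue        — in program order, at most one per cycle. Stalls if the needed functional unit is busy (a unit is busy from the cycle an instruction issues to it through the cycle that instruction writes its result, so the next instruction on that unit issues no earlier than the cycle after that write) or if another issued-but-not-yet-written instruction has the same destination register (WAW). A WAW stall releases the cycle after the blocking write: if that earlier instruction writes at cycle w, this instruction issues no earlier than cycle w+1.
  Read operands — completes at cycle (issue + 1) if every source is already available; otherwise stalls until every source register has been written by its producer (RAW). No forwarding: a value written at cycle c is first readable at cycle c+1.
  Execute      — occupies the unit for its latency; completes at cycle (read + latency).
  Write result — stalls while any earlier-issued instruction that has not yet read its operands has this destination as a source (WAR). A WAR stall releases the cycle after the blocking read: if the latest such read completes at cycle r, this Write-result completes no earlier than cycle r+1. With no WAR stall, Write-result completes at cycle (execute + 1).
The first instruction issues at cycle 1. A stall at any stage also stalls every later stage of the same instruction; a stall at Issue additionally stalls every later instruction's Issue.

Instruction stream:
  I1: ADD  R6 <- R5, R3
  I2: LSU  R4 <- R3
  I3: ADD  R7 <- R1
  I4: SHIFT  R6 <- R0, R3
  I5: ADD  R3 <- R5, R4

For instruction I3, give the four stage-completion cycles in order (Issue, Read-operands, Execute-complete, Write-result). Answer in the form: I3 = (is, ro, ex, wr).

[1] I1 dispatched to ADD
[2] I1 operands ready, I2 dispatched to LSU
[3] I2 operands ready
[4] I1 complete, I2 complete
[5] R6←I1, R4←I2
[6] I3 dispatched to ADD
[7] I3 operands ready, I4 dispatched to SHIFT
[8] I4 operands ready
[9] I3 complete, I4 complete
[10] R7←I3, R6←I4
[11] I5 dispatched to ADD
[12] I5 operands ready
[14] I5 complete
[15] R3←I5

I3 = (6, 7, 9, 10)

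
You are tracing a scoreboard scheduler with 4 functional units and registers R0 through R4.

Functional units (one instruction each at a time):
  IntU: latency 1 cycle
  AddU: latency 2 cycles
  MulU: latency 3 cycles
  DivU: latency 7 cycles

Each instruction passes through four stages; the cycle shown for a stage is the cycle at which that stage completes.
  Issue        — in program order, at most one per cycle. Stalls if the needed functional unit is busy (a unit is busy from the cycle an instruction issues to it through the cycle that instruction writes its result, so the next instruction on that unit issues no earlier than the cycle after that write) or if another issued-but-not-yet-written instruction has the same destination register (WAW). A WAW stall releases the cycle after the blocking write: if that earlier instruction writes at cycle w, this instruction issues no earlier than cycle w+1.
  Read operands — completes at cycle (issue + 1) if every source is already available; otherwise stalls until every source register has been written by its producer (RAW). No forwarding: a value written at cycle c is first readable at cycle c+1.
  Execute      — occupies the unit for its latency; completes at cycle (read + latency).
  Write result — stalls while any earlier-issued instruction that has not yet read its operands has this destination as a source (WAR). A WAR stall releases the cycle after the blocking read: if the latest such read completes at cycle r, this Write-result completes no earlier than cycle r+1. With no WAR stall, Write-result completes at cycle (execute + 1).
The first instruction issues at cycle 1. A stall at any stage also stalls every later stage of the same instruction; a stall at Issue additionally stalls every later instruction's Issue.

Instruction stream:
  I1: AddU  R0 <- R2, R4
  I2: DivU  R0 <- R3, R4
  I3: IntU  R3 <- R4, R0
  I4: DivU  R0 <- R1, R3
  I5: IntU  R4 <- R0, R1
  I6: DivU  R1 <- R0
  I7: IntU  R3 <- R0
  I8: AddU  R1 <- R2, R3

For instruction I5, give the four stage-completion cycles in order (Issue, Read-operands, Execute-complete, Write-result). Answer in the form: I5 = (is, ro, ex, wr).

I5 = (19, 28, 29, 30)

[1] issue I1 (AddU)
[2] I1 read-ops
[4] I1 finished on AddU
[5] I1→R0
[6] issue I2 (DivU)
[7] I2 read-ops; issue I3 (IntU)
[14] I2 finished on DivU
[15] I2→R0
[16] I3 read-ops; issue I4 (DivU)
[17] I3 finished on IntU
[18] I3→R3
[19] I4 read-ops; issue I5 (IntU)
[26] I4 finished on DivU
[27] I4→R0
[28] I5 read-ops; issue I6 (DivU)
[29] I5 finished on IntU; I6 read-ops
[30] I5→R4
[31] issue I7 (IntU)
[32] I7 read-ops
[33] I7 finished on IntU
[34] I7→R3
[36] I6 finished on DivU
[37] I6→R1
[38] issue I8 (AddU)
[39] I8 read-ops
[41] I8 finished on AddU
[42] I8→R1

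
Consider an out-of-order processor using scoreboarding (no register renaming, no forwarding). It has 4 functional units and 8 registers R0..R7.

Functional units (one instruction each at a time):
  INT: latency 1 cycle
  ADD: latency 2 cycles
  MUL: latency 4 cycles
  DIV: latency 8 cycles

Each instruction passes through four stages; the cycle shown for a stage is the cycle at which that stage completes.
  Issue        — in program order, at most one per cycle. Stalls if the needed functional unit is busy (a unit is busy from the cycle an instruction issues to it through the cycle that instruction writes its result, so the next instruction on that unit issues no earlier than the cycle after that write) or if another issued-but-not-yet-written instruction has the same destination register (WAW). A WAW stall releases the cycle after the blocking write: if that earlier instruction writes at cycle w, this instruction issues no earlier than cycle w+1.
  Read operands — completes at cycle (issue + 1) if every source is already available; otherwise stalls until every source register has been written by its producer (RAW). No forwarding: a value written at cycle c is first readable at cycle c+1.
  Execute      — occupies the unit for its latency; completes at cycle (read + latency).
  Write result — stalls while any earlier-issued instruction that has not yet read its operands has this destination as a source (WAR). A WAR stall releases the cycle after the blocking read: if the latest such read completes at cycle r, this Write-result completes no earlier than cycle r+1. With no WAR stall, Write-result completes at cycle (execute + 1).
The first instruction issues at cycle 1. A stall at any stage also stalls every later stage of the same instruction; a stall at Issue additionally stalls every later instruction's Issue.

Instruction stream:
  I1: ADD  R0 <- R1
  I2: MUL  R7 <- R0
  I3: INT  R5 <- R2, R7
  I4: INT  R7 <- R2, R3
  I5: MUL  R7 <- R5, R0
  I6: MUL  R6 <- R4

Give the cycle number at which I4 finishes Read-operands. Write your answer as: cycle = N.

c1: I1→ADD
c2: I1 RO, I2→MUL
c3: I3→INT
c4: I1 EX
c5: I1 WR R0
c6: I2 RO
c10: I2 EX
c11: I2 WR R7
c12: I3 RO
c13: I3 EX
c14: I3 WR R5
c15: I4→INT
c16: I4 RO
c17: I4 EX
c18: I4 WR R7
c19: I5→MUL
c20: I5 RO
c24: I5 EX
c25: I5 WR R7
c26: I6→MUL
c27: I6 RO
c31: I6 EX
c32: I6 WR R6

cycle = 16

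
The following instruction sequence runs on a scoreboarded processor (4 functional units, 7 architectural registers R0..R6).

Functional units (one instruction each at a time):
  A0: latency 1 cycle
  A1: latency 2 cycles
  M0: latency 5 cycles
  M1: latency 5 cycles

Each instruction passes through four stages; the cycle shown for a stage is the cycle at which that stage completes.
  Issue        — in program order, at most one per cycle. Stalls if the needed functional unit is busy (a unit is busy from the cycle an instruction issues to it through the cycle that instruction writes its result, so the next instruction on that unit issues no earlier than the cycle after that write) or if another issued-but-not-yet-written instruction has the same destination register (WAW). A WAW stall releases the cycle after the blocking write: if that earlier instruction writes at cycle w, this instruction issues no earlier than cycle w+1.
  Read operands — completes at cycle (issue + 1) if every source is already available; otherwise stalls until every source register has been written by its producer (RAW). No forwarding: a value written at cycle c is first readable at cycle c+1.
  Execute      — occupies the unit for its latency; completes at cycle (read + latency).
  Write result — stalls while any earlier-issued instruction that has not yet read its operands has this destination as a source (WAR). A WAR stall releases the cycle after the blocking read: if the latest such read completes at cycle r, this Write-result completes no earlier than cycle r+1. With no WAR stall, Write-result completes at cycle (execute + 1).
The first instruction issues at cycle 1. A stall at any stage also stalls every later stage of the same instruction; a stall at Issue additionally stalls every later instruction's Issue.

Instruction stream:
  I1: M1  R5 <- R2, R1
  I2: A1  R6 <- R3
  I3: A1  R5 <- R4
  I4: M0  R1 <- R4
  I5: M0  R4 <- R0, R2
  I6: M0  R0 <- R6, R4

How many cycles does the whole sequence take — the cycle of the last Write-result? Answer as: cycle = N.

cycle = 33

cycle 1: issue I1 (M1)
cycle 2: I1 read-ops, issue I2 (A1)
cycle 3: I2 read-ops
cycle 5: I2 finished on A1
cycle 6: I2→R6
cycle 7: I1 finished on M1
cycle 8: I1→R5
cycle 9: issue I3 (A1)
cycle 10: I3 read-ops, issue I4 (M0)
cycle 11: I4 read-ops
cycle 12: I3 finished on A1
cycle 13: I3→R5
cycle 16: I4 finished on M0
cycle 17: I4→R1
cycle 18: issue I5 (M0)
cycle 19: I5 read-ops
cycle 24: I5 finished on M0
cycle 25: I5→R4
cycle 26: issue I6 (M0)
cycle 27: I6 read-ops
cycle 32: I6 finished on M0
cycle 33: I6→R0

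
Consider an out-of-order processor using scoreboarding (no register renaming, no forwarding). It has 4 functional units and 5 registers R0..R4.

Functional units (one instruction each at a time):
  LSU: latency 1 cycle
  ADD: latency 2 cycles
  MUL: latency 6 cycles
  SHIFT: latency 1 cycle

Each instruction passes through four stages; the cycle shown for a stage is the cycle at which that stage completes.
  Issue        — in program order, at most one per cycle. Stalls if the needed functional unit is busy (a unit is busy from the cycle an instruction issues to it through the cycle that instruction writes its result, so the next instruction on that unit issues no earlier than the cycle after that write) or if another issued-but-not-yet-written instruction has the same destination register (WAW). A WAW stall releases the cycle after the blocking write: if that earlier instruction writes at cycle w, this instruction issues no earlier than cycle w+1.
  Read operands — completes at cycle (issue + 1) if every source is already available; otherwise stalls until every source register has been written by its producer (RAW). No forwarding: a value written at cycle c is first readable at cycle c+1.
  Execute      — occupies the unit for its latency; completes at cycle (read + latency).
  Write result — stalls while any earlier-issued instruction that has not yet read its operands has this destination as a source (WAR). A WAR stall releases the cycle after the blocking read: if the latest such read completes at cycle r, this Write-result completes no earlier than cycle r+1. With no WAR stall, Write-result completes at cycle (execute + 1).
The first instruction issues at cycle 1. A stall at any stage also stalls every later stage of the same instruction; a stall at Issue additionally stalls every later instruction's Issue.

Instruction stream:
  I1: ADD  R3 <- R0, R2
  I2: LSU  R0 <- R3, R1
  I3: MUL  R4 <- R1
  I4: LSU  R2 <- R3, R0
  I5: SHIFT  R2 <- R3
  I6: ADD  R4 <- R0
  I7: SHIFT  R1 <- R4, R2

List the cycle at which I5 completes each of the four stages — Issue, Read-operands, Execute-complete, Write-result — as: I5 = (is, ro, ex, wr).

c1: issue I1 (ADD)
c2: I1 read-ops | issue I2 (LSU)
c3: issue I3 (MUL)
c4: I1 finished on ADD | I3 read-ops
c5: I1→R3
c6: I2 read-ops
c7: I2 finished on LSU
c8: I2→R0
c9: issue I4 (LSU)
c10: I3 finished on MUL | I4 read-ops
c11: I3→R4 | I4 finished on LSU
c12: I4→R2
c13: issue I5 (SHIFT)
c14: I5 read-ops | issue I6 (ADD)
c15: I5 finished on SHIFT | I6 read-ops
c16: I5→R2
c17: I6 finished on ADD | issue I7 (SHIFT)
c18: I6→R4
c19: I7 read-ops
c20: I7 finished on SHIFT
c21: I7→R1

I5 = (13, 14, 15, 16)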